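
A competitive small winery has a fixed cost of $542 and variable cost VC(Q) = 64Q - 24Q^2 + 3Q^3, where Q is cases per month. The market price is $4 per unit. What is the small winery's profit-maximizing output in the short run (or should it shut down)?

Shut down

Strip out fixed cost: VC = 64Q - 24Q^2 + 3Q^3. Then AVC = 64 - 24Q + 3Q^2 and MC = 64 - 48Q + 9Q^2.
The AVC parabola has its vertex at Q = 24/6 = 4, where AVC = 64 - 24·4 + 3·4^2 = $16.
Since P = $4 < min AVC = $16, price fails to cover variable cost at any output.
Best response: produce nothing and absorb the $542 fixed cost.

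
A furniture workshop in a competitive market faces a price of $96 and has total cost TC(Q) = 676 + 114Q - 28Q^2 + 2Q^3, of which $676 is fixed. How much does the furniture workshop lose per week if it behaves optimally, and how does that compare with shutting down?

AVC = 114 - 28Q + 2Q^2; min AVC = $16 at Q = 7. Since P = $96 ≥ min AVC, the firm produces.
With MC = 114 - 56Q + 6Q^2, P = MC on the upward-sloping part at Q* = 9.
TR = 96·9 = 864. TC = 676 + 216 = 892. Profit = 864 − 892 = -$28.
That loss of $28 beats the $676 the firm would lose by shutting down; producing recovers $648 of fixed cost.

Profit = -$28 at Q = 9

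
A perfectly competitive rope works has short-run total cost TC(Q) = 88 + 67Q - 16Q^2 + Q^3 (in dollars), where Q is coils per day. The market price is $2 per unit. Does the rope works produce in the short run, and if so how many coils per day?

Strip out fixed cost: VC = 67Q - 16Q^2 + Q^3. Then AVC = 67 - 16Q + Q^2 and MC = 67 - 32Q + 3Q^2.
The AVC parabola has its vertex at Q = 16/2 = 8, where AVC = 67 - 16·8 + 8^2 = $3.
Since P = $2 < min AVC = $3, price fails to cover variable cost at any output.
The firm minimizes its loss by shutting down and losing only its fixed cost of $88.

Shut down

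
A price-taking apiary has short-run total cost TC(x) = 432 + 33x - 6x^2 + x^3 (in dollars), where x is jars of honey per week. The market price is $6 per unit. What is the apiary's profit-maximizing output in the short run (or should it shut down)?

Shut down

From TC, MC = TC'(x) = 33 - 12x + 3x^2 and AVC = VC/x = 33 - 6x + x^2.
The AVC parabola has its vertex at x = 6/2 = 3, where AVC = 33 - 6·3 + 3^2 = $24.
Since P = $6 < min AVC = $24, price fails to cover variable cost at any output.
Best response: produce nothing and absorb the $432 fixed cost.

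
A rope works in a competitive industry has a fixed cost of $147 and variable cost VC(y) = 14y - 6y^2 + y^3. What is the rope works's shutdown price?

$5 per unit

Short-run supply begins at min AVC. From VC = 14y - 6y^2 + y^3, AVC = 14 - 6y + y^2.
dAVC/dy = -6 + 2y = 0 gives y = 3. min AVC = 14 - 6·3 + 3^2 = 5.
For P < $5 the firm produces nothing.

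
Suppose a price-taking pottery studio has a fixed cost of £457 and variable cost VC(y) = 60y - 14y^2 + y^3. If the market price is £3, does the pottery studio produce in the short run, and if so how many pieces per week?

From TC, MC = TC'(y) = 60 - 28y + 3y^2 and AVC = VC/y = 60 - 14y + y^2.
AVC hits its minimum where MC = AVC, at y = 7, giving min AVC = 60 - 14·7 + 7^2 = £11.
Since P = £3 < min AVC = £11, price fails to cover variable cost at any output.
The firm minimizes its loss by shutting down and losing only its fixed cost of £457.

Shut down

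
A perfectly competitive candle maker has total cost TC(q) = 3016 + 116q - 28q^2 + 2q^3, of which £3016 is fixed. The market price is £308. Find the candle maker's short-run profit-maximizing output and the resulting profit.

AVC = 116 - 28q + 2q^2 has its minimum £18 at q = 7; price £308 clears that bar, so the firm operates.
With MC = 116 - 56q + 6q^2, P = MC on the upward-sloping part at q* = 12.
TR = 308·12 = 3696. TC = 3016 + 816 = 3832. Profit = 3696 − 3832 = -£136.
By producing, the firm covers all variable cost plus £2880 of fixed cost; shutting down would lose the full £3016.

Profit = -£136 at q = 12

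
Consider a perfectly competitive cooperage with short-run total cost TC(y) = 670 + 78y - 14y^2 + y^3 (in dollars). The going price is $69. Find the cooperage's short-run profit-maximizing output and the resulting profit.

AVC = 78 - 14y + y^2 has its minimum $29 at y = 7; price $69 clears that bar, so the firm operates.
MC = 78 - 28y + 3y^2. Setting P = MC and taking the root on the rising branch gives y* = 9.
TR = 69·9 = 621. TC = 670 + 297 = 967. Profit = 621 − 967 = -$346.
That loss of $346 beats the $670 the firm would lose by shutting down; producing recovers $324 of fixed cost.

Profit = -$346 at y = 9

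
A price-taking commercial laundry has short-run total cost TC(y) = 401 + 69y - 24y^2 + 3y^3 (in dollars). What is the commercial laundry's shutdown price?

$21 per unit

The firm shuts down when price falls below the minimum of average variable cost. AVC = VC/y = 69 - 24y + 3y^2.
At the minimum of AVC, MC = AVC. MC = 69 - 48y + 9y^2; setting MC = AVC gives 6y^2 - 24y = 0, so y = 4. min AVC = 21.
For P < $21 the firm produces nothing.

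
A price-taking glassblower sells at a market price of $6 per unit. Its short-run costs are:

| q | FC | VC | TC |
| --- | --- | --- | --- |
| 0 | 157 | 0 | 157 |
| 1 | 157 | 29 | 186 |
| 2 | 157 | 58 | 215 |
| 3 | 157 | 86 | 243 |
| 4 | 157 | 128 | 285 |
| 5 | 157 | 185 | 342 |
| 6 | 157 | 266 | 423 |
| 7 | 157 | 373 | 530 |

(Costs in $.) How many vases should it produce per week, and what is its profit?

Compute π = P·q − TC at each output: q=0: -157; q=1: -180; q=2: -203; q=3: -225; q=4: -261; q=5: -312; q=6: -387; q=7: -488.
Profit is highest at q = 0. Equivalently, the lowest AVC in the table is 86/3 ≈ $28.67 at q = 3, and P = $6 falls below it — price never covers variable cost, so the firm shuts down and loses only its fixed cost.

q = 0 (shut down); profit = -$157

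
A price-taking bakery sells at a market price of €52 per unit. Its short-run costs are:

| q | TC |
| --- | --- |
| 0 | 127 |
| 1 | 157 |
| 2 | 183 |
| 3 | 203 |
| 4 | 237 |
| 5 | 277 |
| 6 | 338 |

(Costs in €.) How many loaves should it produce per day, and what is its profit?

Tabulate TR − TC: q=0: -127; q=1: -105; q=2: -79; q=3: -47; q=4: -29; q=5: -17; q=6: -26.
Profit is maximized at q = 5. AVC there is 150/5 = €30 ≤ P, so producing beats shutting down (which would give -€127).

q = 5; profit = -€17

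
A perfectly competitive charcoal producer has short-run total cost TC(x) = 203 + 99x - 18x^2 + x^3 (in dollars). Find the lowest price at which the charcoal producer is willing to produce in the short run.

The firm shuts down when price falls below the minimum of average variable cost. AVC = VC/x = 99 - 18x + x^2.
dAVC/dx = -18 + 2x = 0 gives x = 9. min AVC = 99 - 18·9 + 9^2 = 18.
For P < $18 the firm produces nothing.

$18 per unit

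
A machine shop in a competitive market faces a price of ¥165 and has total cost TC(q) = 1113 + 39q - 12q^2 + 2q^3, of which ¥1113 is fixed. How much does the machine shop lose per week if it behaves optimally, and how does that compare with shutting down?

AVC = 39 - 12q + 2q^2; min AVC = ¥21 at q = 3. Since P = ¥165 ≥ min AVC, the firm produces.
With MC = 39 - 24q + 6q^2, P = MC on the upward-sloping part at q* = 7.
TR = 165·7 = 1155. TC = 1113 + 371 = 1484. Profit = 1155 − 1484 = -¥329.
Shutting down would mean losing the fixed cost of ¥1113, so operating at a loss of ¥329 is better by ¥784.

Profit = -¥329 at q = 7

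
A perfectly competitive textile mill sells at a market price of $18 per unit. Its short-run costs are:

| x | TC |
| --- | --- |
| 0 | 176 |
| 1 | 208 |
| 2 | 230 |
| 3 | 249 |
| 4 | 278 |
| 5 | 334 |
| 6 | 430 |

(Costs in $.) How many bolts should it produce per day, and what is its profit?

x = 0 (shut down); profit = -$176

Compute π = P·x − TC at each output: x=0: -176; x=1: -190; x=2: -194; x=3: -195; x=4: -206; x=5: -244; x=6: -322.
Profit is highest at x = 0. Equivalently, the lowest AVC in the table is 73/3 ≈ $24.33 at x = 3, and P = $18 falls below it — price never covers variable cost, so the firm shuts down and loses only its fixed cost.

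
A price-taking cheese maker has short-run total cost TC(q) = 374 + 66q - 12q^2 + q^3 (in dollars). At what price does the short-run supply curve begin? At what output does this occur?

The shutdown price is the minimum of AVC. VC = 66q - 12q^2 + q^3, so AVC = 66 - 12q + q^2.
At the minimum of AVC, MC = AVC. MC = 66 - 24q + 3q^2; setting MC = AVC gives 2q^2 - 12q = 0, so q = 6. min AVC = 30.
For P < $30 the firm produces nothing.

$30 per unit, at q = 6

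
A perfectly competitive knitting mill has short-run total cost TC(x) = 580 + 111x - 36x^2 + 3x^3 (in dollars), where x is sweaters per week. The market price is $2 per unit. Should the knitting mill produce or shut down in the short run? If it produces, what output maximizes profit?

Shut down

Strip out fixed cost: VC = 111x - 36x^2 + 3x^3. Then AVC = 111 - 36x + 3x^2 and MC = 111 - 72x + 9x^2.
AVC is minimized where dAVC/dx = -36 + 6x = 0, at x = 6; min AVC = 111 - 36·6 + 3·6^2 = $3.
With P < min AVC ($2 < $3), every unit sold adds to the loss.
Shutting down limits the loss to fixed cost, $580.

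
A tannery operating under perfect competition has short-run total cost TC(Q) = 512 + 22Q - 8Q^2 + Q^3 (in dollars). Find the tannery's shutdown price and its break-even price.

Shutdown price = $6; break-even price = $86

AVC = 22 - 8Q + Q^2; minimized at Q = 4, giving min AVC = $6. That is the shutdown price.
ATC = 512/Q + 22 - 8Q + Q^2. Setting dATC/dQ = −512/Q^2 − 8 + 2Q = 0 gives Q = 8 (since 2·8^3 − 8·8^2 = 512).
min ATC = 512/8 + 22 − 8·8 + 8^2 = $86. That is the break-even price.
For $6 ≤ P < $86 the firm produces at a loss; below $6 it shuts down.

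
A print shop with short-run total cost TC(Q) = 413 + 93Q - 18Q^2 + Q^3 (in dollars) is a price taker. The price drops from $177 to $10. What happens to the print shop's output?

Output falls from 14 to 0 (the firm shuts down)

MC = 93 - 36Q + 3Q^2; the shutdown threshold is min AVC = $12 (at Q = 9).
With P = $177 above the shutdown price, P = MC gives Q = 14.
At P = $10 < min AVC = $12, price no longer covers variable cost at any output, so the firm shuts down: Q = 0.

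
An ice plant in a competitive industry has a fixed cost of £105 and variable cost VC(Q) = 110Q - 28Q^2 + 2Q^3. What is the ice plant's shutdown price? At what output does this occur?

£12 per unit, at Q = 7

The firm shuts down when price falls below the minimum of average variable cost. AVC = VC/Q = 110 - 28Q + 2Q^2.
At the minimum of AVC, MC = AVC. MC = 110 - 56Q + 6Q^2; setting MC = AVC gives 4Q^2 - 28Q = 0, so Q = 7. min AVC = 12.
For P < £12 the firm produces nothing.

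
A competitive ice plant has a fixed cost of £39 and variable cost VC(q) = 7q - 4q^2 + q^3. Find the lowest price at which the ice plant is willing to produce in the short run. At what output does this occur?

£3 per unit, at q = 2

The shutdown price is the minimum of AVC. VC = 7q - 4q^2 + q^3, so AVC = 7 - 4q + q^2.
At the minimum of AVC, MC = AVC. MC = 7 - 8q + 3q^2; setting MC = AVC gives 2q^2 - 4q = 0, so q = 2. min AVC = 3.
For P < £3 the firm produces nothing.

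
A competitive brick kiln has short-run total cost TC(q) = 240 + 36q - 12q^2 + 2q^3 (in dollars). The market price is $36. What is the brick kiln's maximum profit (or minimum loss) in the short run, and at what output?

Profit = -$176 at q = 4

AVC = 36 - 12q + 2q^2; min AVC = $18 at q = 3. Since P = $36 ≥ min AVC, the firm produces.
With MC = 36 - 24q + 6q^2, P = MC on the upward-sloping part at q* = 4.
TR = 36·4 = 144. TC = 240 + 80 = 320. Profit = 144 − 320 = -$176.
Shutting down would mean losing the fixed cost of $240, so operating at a loss of $176 is better by $64.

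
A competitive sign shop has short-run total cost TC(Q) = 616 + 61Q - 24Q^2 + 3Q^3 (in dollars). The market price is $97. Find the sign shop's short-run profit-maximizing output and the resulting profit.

AVC = 61 - 24Q + 3Q^2; min AVC = $13 at Q = 4. Since P = $97 ≥ min AVC, the firm produces.
With MC = 61 - 48Q + 9Q^2, P = MC on the upward-sloping part at Q* = 6.
TR = 97·6 = 582. TC = 616 + 150 = 766. Profit = 582 − 766 = -$184.
Shutting down would mean losing the fixed cost of $616, so operating at a loss of $184 is better by $432.

Profit = -$184 at Q = 6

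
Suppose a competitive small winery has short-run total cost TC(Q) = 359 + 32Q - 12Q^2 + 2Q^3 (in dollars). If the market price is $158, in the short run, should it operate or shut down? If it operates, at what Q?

Produce at Q = 7

Variable cost is VC = 32Q - 12Q^2 + 2Q^3, so AVC = VC/Q = 32 - 12Q + 2Q^2 and MC = dTC/dQ = 32 - 24Q + 6Q^2.
AVC is minimized where dAVC/dQ = -12 + 4Q = 0, at Q = 3; min AVC = 32 - 12·3 + 2·3^2 = $14.
Because $158 ≥ $14, revenue can cover variable cost; the firm operates.
Set P = MC: 158 = 32 - 24Q + 6Q^2 → -126 - 24Q + 6Q^2 = 0. The roots are Q = -3 and Q = 7; the profit-maximizing output is on the rising part of MC, so Q* = 7.
Check: AVC at Q = 7 is $46 ≤ P, so revenue covers variable cost.
Profit = P·Q − TC = 158·7 − 681 = $425.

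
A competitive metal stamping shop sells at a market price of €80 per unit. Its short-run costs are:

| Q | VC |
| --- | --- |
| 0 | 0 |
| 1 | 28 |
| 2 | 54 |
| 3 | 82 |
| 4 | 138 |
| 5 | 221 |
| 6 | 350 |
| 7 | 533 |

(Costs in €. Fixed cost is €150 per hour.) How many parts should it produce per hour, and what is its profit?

Tabulate TR − TC: Q=0: -150; Q=1: -98; Q=2: -44; Q=3: 8; Q=4: 32; Q=5: 29; Q=6: -20; Q=7: -123.
Profit is maximized at Q = 4. AVC there is 138/4 = €34.50 ≤ P, so producing beats shutting down (which would give -€150).

Q = 4; profit = €32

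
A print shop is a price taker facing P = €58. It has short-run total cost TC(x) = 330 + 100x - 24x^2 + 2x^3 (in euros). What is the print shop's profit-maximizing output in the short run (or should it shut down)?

Variable cost is VC = 100x - 24x^2 + 2x^3, so AVC = VC/x = 100 - 24x + 2x^2 and MC = dTC/dx = 100 - 48x + 6x^2.
AVC hits its minimum where MC = AVC, at x = 6, giving min AVC = 100 - 24·6 + 2·6^2 = €28.
Since P = €58 ≥ min AVC = €28, price covers variable cost and the firm should produce.
Solving P = MC: 42 - 48x + 6x^2 = 0 ⇒ x = 1 or 7. On the upward-sloping branch, x* = 7.
Check: AVC at x = 7 is €30 ≤ P, so revenue covers variable cost.
Profit = P·x − TC = 58·7 − 540 = -€134, a loss, but smaller than the €330 fixed cost the firm would lose by shutting down.

Produce at x = 7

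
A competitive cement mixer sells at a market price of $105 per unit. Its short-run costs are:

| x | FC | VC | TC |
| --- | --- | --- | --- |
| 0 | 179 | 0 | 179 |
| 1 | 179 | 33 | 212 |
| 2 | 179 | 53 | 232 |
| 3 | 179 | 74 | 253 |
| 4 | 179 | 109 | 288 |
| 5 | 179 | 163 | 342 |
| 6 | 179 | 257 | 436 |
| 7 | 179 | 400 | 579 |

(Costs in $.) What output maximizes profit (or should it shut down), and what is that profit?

x = 6; profit = $194

Compute π = P·x − TC at each output: x=0: -179; x=1: -107; x=2: -22; x=3: 62; x=4: 132; x=5: 183; x=6: 194; x=7: 156.
Profit is maximized at x = 6. AVC there is 257/6 = $42.83 ≤ P, so producing beats shutting down (which would give -$179).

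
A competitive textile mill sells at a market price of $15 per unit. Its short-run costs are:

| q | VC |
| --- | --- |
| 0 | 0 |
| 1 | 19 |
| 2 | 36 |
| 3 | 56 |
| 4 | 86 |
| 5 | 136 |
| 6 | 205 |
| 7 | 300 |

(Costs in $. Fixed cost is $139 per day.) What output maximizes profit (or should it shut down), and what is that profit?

Compute π = P·q − TC at each output: q=0: -139; q=1: -143; q=2: -145; q=3: -150; q=4: -165; q=5: -200; q=6: -254; q=7: -334.
Profit is highest at q = 0. Equivalently, the lowest AVC in the table is 36/2 ≈ $18 at q = 2, and P = $15 falls below it — price never covers variable cost, so the firm shuts down and loses only its fixed cost.

q = 0 (shut down); profit = -$139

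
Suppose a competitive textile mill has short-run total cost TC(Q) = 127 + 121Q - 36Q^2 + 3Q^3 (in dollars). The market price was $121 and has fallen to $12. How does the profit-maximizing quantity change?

Output falls from 8 to 0 (the firm shuts down)

MC = 121 - 72Q + 9Q^2; the shutdown threshold is min AVC = $13 (at Q = 6).
With P = $121 above the shutdown price, P = MC gives Q = 8.
At P = $12 < min AVC = $13, price no longer covers variable cost at any output, so the firm shuts down: Q = 0.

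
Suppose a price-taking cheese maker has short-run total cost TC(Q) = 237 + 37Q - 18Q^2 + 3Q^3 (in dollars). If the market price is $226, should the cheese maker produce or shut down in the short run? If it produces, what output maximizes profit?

Produce at Q = 7

Strip out fixed cost: VC = 37Q - 18Q^2 + 3Q^3. Then AVC = 37 - 18Q + 3Q^2 and MC = 37 - 36Q + 9Q^2.
AVC is minimized where dAVC/dQ = -18 + 6Q = 0, at Q = 3; min AVC = 37 - 18·3 + 3·3^2 = $10.
Since P = $226 ≥ min AVC = $10, price covers variable cost and the firm should produce.
P = MC gives -189 - 36Q + 9Q^2 = 0, with roots -3 and 7. Take the larger (rising MC): Q* = 7.
Check: AVC at Q = 7 is $58 ≤ P, so revenue covers variable cost.
Profit = P·Q − TC = 226·7 − 643 = $939.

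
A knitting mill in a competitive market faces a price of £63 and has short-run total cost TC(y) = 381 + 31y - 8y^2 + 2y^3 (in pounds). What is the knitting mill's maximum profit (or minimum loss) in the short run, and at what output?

AVC = 31 - 8y + 2y^2; min AVC = £23 at y = 2. Since P = £63 ≥ min AVC, the firm produces.
MC = 31 - 16y + 6y^2. Setting P = MC and taking the root on the rising branch gives y* = 4.
TR = 63·4 = 252. TC = 381 + 124 = 505. Profit = 252 − 505 = -£253.
That loss of £253 beats the £381 the firm would lose by shutting down; producing recovers £128 of fixed cost.

Profit = -£253 at y = 4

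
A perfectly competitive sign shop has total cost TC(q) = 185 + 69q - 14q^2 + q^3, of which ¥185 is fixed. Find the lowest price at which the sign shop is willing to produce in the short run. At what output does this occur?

The shutdown price is the minimum of AVC. VC = 69q - 14q^2 + q^3, so AVC = 69 - 14q + q^2.
dAVC/dq = -14 + 2q = 0 gives q = 7. min AVC = 69 - 14·7 + 7^2 = 20.
For P < ¥20 the firm produces nothing.

¥20 per unit, at q = 7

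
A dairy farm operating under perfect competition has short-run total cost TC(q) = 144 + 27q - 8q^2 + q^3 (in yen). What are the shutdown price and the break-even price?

Shutdown price = ¥11; break-even price = ¥39

AVC = 27 - 8q + q^2; minimized at q = 4, giving min AVC = ¥11. That is the shutdown price.
ATC = 144/q + 27 - 8q + q^2. Setting dATC/dq = −144/q^2 − 8 + 2q = 0 gives q = 6 (since 2·6^3 − 8·6^2 = 144).
min ATC = 144/6 + 27 − 8·6 + 6^2 = ¥39. That is the break-even price.
For ¥11 ≤ P < ¥39 the firm produces at a loss; below ¥11 it shuts down.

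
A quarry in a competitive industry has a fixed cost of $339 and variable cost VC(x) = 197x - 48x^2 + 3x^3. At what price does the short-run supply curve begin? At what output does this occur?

$5 per unit, at x = 8

The shutdown price is the minimum of AVC. VC = 197x - 48x^2 + 3x^3, so AVC = 197 - 48x + 3x^2.
dAVC/dx = -48 + 6x = 0 gives x = 8. min AVC = 197 - 48·8 + 3·8^2 = 5.
For P < $5 the firm produces nothing.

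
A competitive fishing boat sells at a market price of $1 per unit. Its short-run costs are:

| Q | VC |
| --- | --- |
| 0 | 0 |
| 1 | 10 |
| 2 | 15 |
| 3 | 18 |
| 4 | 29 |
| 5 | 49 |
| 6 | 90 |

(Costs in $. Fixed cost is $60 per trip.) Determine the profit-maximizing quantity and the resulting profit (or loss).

Q = 0 (shut down); profit = -$60

Profit at each row (π = 1Q − TC): Q=0: -60; Q=1: -69; Q=2: -73; Q=3: -75; Q=4: -85; Q=5: -104; Q=6: -144.
Profit is highest at Q = 0. Equivalently, the lowest AVC in the table is 18/3 ≈ $6 at Q = 3, and P = $1 falls below it — price never covers variable cost, so the firm shuts down and loses only its fixed cost.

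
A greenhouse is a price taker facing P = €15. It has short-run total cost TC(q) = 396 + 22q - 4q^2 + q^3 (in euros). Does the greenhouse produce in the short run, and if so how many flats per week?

Shut down

Variable cost is VC = 22q - 4q^2 + q^3, so AVC = VC/q = 22 - 4q + q^2 and MC = dTC/dq = 22 - 8q + 3q^2.
The AVC parabola has its vertex at q = 4/2 = 2, where AVC = 22 - 4·2 + 2^2 = €18.
With P < min AVC (€15 < €18), every unit sold adds to the loss.
Best response: produce nothing and absorb the €396 fixed cost.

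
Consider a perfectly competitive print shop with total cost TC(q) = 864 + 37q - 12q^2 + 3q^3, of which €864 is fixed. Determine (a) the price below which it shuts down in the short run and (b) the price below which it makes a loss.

Shutdown price = €25; break-even price = €217

AVC = 37 - 12q + 3q^2; minimized at q = 2, giving min AVC = €25. That is the shutdown price.
ATC = 864/q + 37 - 12q + 3q^2. Setting dATC/dq = −864/q^2 − 12 + 6q = 0 gives q = 6 (since 6·6^3 − 12·6^2 = 864).
min ATC = 864/6 + 37 − 12·6 + 3·6^2 = €217. That is the break-even price.
For €25 ≤ P < €217 the firm produces at a loss; below €25 it shuts down.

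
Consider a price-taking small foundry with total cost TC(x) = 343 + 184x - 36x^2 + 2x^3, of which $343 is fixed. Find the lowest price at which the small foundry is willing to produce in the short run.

$22 per unit

The shutdown price is the minimum of AVC. VC = 184x - 36x^2 + 2x^3, so AVC = 184 - 36x + 2x^2.
dAVC/dx = -36 + 4x = 0 gives x = 9. min AVC = 184 - 36·9 + 2·9^2 = 22.
For P < $22 the firm produces nothing.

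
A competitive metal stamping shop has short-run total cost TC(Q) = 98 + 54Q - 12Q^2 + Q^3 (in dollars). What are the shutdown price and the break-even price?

Shutdown price = $18; break-even price = $33

AVC = 54 - 12Q + Q^2; minimized at Q = 6, giving min AVC = $18. That is the shutdown price.
ATC = 98/Q + 54 - 12Q + Q^2. Setting dATC/dQ = −98/Q^2 − 12 + 2Q = 0 gives Q = 7 (since 2·7^3 − 12·7^2 = 98).
min ATC = 98/7 + 54 − 12·7 + 7^2 = $33. That is the break-even price.
For $18 ≤ P < $33 the firm produces at a loss; below $18 it shuts down.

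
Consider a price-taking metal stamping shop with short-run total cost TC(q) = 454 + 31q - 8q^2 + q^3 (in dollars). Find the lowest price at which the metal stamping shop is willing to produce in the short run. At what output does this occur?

$15 per unit, at q = 4

The shutdown price is the minimum of AVC. VC = 31q - 8q^2 + q^3, so AVC = 31 - 8q + q^2.
dAVC/dq = -8 + 2q = 0 gives q = 4. min AVC = 31 - 8·4 + 4^2 = 15.
The firm shuts down for any P below $15.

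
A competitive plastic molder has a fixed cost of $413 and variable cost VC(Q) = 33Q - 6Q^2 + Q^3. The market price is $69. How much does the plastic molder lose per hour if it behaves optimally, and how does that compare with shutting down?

Profit = -$197 at Q = 6

AVC = 33 - 6Q + Q^2 has its minimum $24 at Q = 3; price $69 clears that bar, so the firm operates.
MC = 33 - 12Q + 3Q^2. Setting P = MC and taking the root on the rising branch gives Q* = 6.
TR = 69·6 = 414. TC = 413 + 198 = 611. Profit = 414 − 611 = -$197.
That loss of $197 beats the $413 the firm would lose by shutting down; producing recovers $216 of fixed cost.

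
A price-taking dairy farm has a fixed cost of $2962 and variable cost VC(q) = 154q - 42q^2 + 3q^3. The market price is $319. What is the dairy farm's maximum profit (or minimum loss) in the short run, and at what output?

Profit = -$58 at q = 11

AVC = 154 - 42q + 3q^2 has its minimum $7 at q = 7; price $319 clears that bar, so the firm operates.
With MC = 154 - 84q + 9q^2, P = MC on the upward-sloping part at q* = 11.
TR = 319·11 = 3509. TC = 2962 + 605 = 3567. Profit = 3509 − 3567 = -$58.
Shutting down would mean losing the fixed cost of $2962, so operating at a loss of $58 is better by $2904.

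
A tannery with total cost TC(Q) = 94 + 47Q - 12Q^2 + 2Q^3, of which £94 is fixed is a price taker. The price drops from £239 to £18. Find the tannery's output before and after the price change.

AVC = 47 - 12Q + 2Q^2, minimized at Q = 3 where min AVC = £29. MC = 47 - 24Q + 6Q^2.
At P = £239 ≥ min AVC, set P = MC on the rising branch: Q = 8.
At P = £18 < min AVC = £29, price no longer covers variable cost at any output, so the firm shuts down: Q = 0.

Output falls from 8 to 0 (the firm shuts down)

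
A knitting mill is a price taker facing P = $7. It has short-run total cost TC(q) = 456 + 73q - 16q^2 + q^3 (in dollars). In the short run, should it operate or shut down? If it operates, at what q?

Strip out fixed cost: VC = 73q - 16q^2 + q^3. Then AVC = 73 - 16q + q^2 and MC = 73 - 32q + 3q^2.
AVC is minimized where dAVC/dq = -16 + 2q = 0, at q = 8; min AVC = 73 - 16·8 + 8^2 = $9.
With P < min AVC ($7 < $9), every unit sold adds to the loss.
Best response: produce nothing and absorb the $456 fixed cost.

Shut down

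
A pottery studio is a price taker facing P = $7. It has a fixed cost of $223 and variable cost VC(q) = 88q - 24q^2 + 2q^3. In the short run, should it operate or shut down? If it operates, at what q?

Shut down

Strip out fixed cost: VC = 88q - 24q^2 + 2q^3. Then AVC = 88 - 24q + 2q^2 and MC = 88 - 48q + 6q^2.
AVC is minimized where dAVC/dq = -24 + 4q = 0, at q = 6; min AVC = 88 - 24·6 + 2·6^2 = $16.
With P < min AVC ($7 < $16), every unit sold adds to the loss.
Shutting down limits the loss to fixed cost, $223.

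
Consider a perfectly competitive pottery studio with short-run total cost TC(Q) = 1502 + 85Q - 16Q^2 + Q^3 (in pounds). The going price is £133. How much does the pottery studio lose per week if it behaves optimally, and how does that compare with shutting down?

Profit = -£350 at Q = 12

AVC = 85 - 16Q + Q^2; min AVC = £21 at Q = 8. Since P = £133 ≥ min AVC, the firm produces.
With MC = 85 - 32Q + 3Q^2, P = MC on the upward-sloping part at Q* = 12.
TR = 133·12 = 1596. TC = 1502 + 444 = 1946. Profit = 1596 − 1946 = -£350.
Shutting down would mean losing the fixed cost of £1502, so operating at a loss of £350 is better by £1152.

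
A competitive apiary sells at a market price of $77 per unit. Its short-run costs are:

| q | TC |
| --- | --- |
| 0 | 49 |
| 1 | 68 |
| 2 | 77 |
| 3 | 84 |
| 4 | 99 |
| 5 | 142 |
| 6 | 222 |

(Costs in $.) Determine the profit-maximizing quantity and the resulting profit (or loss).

q = 5; profit = $243

Compute π = P·q − TC at each output: q=0: -49; q=1: 9; q=2: 77; q=3: 147; q=4: 209; q=5: 243; q=6: 240.
Profit is maximized at q = 5. AVC there is 93/5 = $18.60 ≤ P, so producing beats shutting down (which would give -$49).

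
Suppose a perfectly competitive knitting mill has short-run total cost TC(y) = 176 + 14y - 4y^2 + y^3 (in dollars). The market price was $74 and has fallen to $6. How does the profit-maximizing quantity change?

Output falls from 6 to 0 (the firm shuts down)

MC = 14 - 8y + 3y^2; the shutdown threshold is min AVC = $10 (at y = 2).
At P = $74 ≥ min AVC, set P = MC on the rising branch: y = 6.
At P = $6 < min AVC = $10, price no longer covers variable cost at any output, so the firm shuts down: y = 0.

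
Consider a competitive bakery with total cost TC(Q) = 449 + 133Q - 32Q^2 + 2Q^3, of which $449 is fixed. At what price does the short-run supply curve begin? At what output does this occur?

The firm shuts down when price falls below the minimum of average variable cost. AVC = VC/Q = 133 - 32Q + 2Q^2.
At the minimum of AVC, MC = AVC. MC = 133 - 64Q + 6Q^2; setting MC = AVC gives 4Q^2 - 32Q = 0, so Q = 8. min AVC = 5.
For P < $5 the firm produces nothing.

$5 per unit, at Q = 8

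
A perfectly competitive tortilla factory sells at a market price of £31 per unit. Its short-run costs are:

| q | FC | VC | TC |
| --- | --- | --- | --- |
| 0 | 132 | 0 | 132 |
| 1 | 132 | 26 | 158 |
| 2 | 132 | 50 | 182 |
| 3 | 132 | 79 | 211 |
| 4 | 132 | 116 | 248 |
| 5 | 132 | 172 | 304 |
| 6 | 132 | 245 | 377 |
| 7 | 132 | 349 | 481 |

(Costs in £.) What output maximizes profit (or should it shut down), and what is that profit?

Profit at each row (π = 31q − TC): q=0: -132; q=1: -127; q=2: -120; q=3: -118; q=4: -124; q=5: -149; q=6: -191; q=7: -264.
Profit is maximized at q = 3. AVC there is 79/3 = £26.33 ≤ P, so producing beats shutting down (which would give -£132).

q = 3; profit = -£118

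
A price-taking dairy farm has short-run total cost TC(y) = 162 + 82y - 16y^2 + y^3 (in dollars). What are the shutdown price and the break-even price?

Shutdown price = $18; break-even price = $37

Shutdown price = min AVC. AVC = 82 - 16y + y^2, with vertex at y = 8 and minimum $18.
ATC = 162/y + 82 - 16y + y^2. Setting dATC/dy = −162/y^2 − 16 + 2y = 0 gives y = 9 (since 2·9^3 − 16·9^2 = 162).
min ATC = 162/9 + 82 − 16·9 + 9^2 = $37. That is the break-even price.
For $18 ≤ P < $37 the firm produces at a loss; below $18 it shuts down.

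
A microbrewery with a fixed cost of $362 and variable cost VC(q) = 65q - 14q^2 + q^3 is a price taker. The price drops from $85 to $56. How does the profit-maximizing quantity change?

Output falls from 10 to 9

AVC = 65 - 14q + q^2, minimized at q = 7 where min AVC = $16. MC = 65 - 28q + 3q^2.
At P = $85 ≥ min AVC, set P = MC on the rising branch: q = 10.
At P = $56 ≥ min AVC, set P = MC: q = 9. The firm stays open but cuts output.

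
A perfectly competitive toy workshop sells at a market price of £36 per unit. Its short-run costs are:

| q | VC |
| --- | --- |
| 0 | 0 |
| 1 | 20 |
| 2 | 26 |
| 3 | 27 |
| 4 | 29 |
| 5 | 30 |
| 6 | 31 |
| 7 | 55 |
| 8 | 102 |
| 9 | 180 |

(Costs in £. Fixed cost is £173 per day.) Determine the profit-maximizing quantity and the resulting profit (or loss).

Compute π = P·q − TC at each output: q=0: -173; q=1: -157; q=2: -127; q=3: -92; q=4: -58; q=5: -23; q=6: 12; q=7: 24; q=8: 13; q=9: -29.
Profit is maximized at q = 7. AVC there is 55/7 = £7.86 ≤ P, so producing beats shutting down (which would give -£173).

q = 7; profit = £24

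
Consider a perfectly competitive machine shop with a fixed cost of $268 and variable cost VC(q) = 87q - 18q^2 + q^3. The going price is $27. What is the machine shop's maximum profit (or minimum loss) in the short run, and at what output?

AVC = 87 - 18q + q^2 has its minimum $6 at q = 9; price $27 clears that bar, so the firm operates.
MC = 87 - 36q + 3q^2. Setting P = MC and taking the root on the rising branch gives q* = 10.
TR = 27·10 = 270. TC = 268 + 70 = 338. Profit = 270 − 338 = -$68.
By producing, the firm covers all variable cost plus $200 of fixed cost; shutting down would lose the full $268.

Profit = -$68 at q = 10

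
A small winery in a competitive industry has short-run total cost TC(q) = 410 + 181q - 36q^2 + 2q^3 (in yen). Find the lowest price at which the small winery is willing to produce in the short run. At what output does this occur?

¥19 per unit, at q = 9

The firm shuts down when price falls below the minimum of average variable cost. AVC = VC/q = 181 - 36q + 2q^2.
At the minimum of AVC, MC = AVC. MC = 181 - 72q + 6q^2; setting MC = AVC gives 4q^2 - 36q = 0, so q = 9. min AVC = 19.
So the shutdown price is ¥19.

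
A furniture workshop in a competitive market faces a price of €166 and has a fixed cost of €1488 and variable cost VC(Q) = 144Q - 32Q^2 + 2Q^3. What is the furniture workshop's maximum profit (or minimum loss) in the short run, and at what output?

AVC = 144 - 32Q + 2Q^2 has its minimum €16 at Q = 8; price €166 clears that bar, so the firm operates.
With MC = 144 - 64Q + 6Q^2, P = MC on the upward-sloping part at Q* = 11.
TR = 166·11 = 1826. TC = 1488 + 374 = 1862. Profit = 1826 − 1862 = -€36.
By producing, the firm covers all variable cost plus €1452 of fixed cost; shutting down would lose the full €1488.

Profit = -€36 at Q = 11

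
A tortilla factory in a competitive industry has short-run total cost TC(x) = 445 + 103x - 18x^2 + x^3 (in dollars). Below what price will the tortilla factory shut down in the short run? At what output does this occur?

The shutdown price is the minimum of AVC. VC = 103x - 18x^2 + x^3, so AVC = 103 - 18x + x^2.
dAVC/dx = -18 + 2x = 0 gives x = 9. min AVC = 103 - 18·9 + 9^2 = 22.
So the shutdown price is $22.

$22 per unit, at x = 9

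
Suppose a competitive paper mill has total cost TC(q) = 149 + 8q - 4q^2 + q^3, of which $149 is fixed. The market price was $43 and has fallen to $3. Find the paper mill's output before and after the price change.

AVC = 8 - 4q + q^2, minimized at q = 2 where min AVC = $4. MC = 8 - 8q + 3q^2.
With P = $43 above the shutdown price, P = MC gives q = 5.
At P = $3 < min AVC = $4, price no longer covers variable cost at any output, so the firm shuts down: q = 0.

Output falls from 5 to 0 (the firm shuts down)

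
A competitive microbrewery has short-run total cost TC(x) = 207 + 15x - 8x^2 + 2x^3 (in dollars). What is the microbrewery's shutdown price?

$7 per unit

The firm shuts down when price falls below the minimum of average variable cost. AVC = VC/x = 15 - 8x + 2x^2.
At the minimum of AVC, MC = AVC. MC = 15 - 16x + 6x^2; setting MC = AVC gives 4x^2 - 8x = 0, so x = 2. min AVC = 7.
So the shutdown price is $7.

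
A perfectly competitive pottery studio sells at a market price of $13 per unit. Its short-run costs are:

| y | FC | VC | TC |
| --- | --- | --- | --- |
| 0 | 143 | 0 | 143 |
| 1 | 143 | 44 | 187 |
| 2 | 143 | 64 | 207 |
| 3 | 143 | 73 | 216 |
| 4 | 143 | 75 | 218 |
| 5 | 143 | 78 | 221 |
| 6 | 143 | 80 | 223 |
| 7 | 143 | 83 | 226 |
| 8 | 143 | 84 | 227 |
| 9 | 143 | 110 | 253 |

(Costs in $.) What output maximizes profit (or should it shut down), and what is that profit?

Compute π = P·y − TC at each output: y=0: -143; y=1: -174; y=2: -181; y=3: -177; y=4: -166; y=5: -156; y=6: -145; y=7: -135; y=8: -123; y=9: -136.
Profit is maximized at y = 8. AVC there is 84/8 = $10.50 ≤ P, so producing beats shutting down (which would give -$143).

y = 8; profit = -$123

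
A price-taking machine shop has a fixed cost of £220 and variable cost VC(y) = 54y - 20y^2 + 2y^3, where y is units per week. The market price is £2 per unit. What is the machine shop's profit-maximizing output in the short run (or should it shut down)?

From TC, MC = TC'(y) = 54 - 40y + 6y^2 and AVC = VC/y = 54 - 20y + 2y^2.
The AVC parabola has its vertex at y = 20/4 = 5, where AVC = 54 - 20·5 + 2·5^2 = £4.
Since P = £2 < min AVC = £4, price fails to cover variable cost at any output.
Best response: produce nothing and absorb the £220 fixed cost.

Shut down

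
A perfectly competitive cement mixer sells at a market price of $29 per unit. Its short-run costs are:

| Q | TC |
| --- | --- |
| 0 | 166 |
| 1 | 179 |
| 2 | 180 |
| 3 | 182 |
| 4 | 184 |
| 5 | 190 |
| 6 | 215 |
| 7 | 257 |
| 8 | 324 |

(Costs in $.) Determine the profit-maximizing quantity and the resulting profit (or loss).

Q = 6; profit = -$41

Compute π = P·Q − TC at each output: Q=0: -166; Q=1: -150; Q=2: -122; Q=3: -95; Q=4: -68; Q=5: -45; Q=6: -41; Q=7: -54; Q=8: -92.
Profit is maximized at Q = 6. AVC there is 49/6 = $8.17 ≤ P, so producing beats shutting down (which would give -$166).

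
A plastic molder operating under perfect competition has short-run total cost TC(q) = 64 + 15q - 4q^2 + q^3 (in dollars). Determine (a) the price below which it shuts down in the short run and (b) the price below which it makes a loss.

AVC = 15 - 4q + q^2; minimized at q = 2, giving min AVC = $11. That is the shutdown price.
ATC = 64/q + 15 - 4q + q^2. Setting dATC/dq = −64/q^2 − 4 + 2q = 0 gives q = 4 (since 2·4^3 − 4·4^2 = 64).
min ATC = 64/4 + 15 − 4·4 + 4^2 = $31. That is the break-even price.
Between these two prices the firm operates at a loss; above $31 it earns a profit.

Shutdown price = $11; break-even price = $31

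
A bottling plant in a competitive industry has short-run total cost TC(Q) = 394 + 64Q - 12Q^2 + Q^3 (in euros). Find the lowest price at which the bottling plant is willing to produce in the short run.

The firm shuts down when price falls below the minimum of average variable cost. AVC = VC/Q = 64 - 12Q + Q^2.
At the minimum of AVC, MC = AVC. MC = 64 - 24Q + 3Q^2; setting MC = AVC gives 2Q^2 - 12Q = 0, so Q = 6. min AVC = 28.
For P < €28 the firm produces nothing.

€28 per unit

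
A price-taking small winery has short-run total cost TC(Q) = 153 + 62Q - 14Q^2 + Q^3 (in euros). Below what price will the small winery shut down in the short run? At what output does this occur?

Short-run supply begins at min AVC. From VC = 62Q - 14Q^2 + Q^3, AVC = 62 - 14Q + Q^2.
dAVC/dQ = -14 + 2Q = 0 gives Q = 7. min AVC = 62 - 14·7 + 7^2 = 13.
So the shutdown price is €13.

€13 per unit, at Q = 7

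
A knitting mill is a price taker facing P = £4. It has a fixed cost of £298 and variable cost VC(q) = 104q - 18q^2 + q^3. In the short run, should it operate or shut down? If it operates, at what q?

Shut down

Strip out fixed cost: VC = 104q - 18q^2 + q^3. Then AVC = 104 - 18q + q^2 and MC = 104 - 36q + 3q^2.
AVC hits its minimum where MC = AVC, at q = 9, giving min AVC = 104 - 18·9 + 9^2 = £23.
With P < min AVC (£4 < £23), every unit sold adds to the loss.
The firm minimizes its loss by shutting down and losing only its fixed cost of £298.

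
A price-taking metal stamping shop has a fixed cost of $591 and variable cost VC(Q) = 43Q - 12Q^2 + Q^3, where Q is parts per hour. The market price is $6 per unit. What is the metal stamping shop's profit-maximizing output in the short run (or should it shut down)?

Shut down

Strip out fixed cost: VC = 43Q - 12Q^2 + Q^3. Then AVC = 43 - 12Q + Q^2 and MC = 43 - 24Q + 3Q^2.
AVC is minimized where dAVC/dQ = -12 + 2Q = 0, at Q = 6; min AVC = 43 - 12·6 + 6^2 = $7.
Since P = $6 < min AVC = $7, price fails to cover variable cost at any output.
Best response: produce nothing and absorb the $591 fixed cost.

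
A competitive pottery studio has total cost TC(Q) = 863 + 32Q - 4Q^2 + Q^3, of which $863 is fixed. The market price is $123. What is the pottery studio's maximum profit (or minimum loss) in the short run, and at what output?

AVC = 32 - 4Q + Q^2; min AVC = $28 at Q = 2. Since P = $123 ≥ min AVC, the firm produces.
With MC = 32 - 8Q + 3Q^2, P = MC on the upward-sloping part at Q* = 7.
TR = 123·7 = 861. TC = 863 + 371 = 1234. Profit = 861 − 1234 = -$373.
That loss of $373 beats the $863 the firm would lose by shutting down; producing recovers $490 of fixed cost.

Profit = -$373 at Q = 7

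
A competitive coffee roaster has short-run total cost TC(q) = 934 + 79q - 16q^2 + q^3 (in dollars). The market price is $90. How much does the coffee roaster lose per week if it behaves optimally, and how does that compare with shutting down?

Profit = -$208 at q = 11

AVC = 79 - 16q + q^2 has its minimum $15 at q = 8; price $90 clears that bar, so the firm operates.
With MC = 79 - 32q + 3q^2, P = MC on the upward-sloping part at q* = 11.
TR = 90·11 = 990. TC = 934 + 264 = 1198. Profit = 990 − 1198 = -$208.
Shutting down would mean losing the fixed cost of $934, so operating at a loss of $208 is better by $726.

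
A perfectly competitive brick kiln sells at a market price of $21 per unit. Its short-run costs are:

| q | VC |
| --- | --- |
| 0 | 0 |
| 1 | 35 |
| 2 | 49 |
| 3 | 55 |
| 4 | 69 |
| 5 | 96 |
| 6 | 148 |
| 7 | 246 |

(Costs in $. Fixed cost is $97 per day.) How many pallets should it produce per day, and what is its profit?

q = 4; profit = -$82

Profit at each row (π = 21q − TC): q=0: -97; q=1: -111; q=2: -104; q=3: -89; q=4: -82; q=5: -88; q=6: -119; q=7: -196.
Profit is maximized at q = 4. AVC there is 69/4 = $17.25 ≤ P, so producing beats shutting down (which would give -$97).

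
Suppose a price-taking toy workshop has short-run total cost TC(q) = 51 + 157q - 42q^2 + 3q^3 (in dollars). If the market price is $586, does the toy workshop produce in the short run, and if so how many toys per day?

Produce at q = 13

From TC, MC = TC'(q) = 157 - 84q + 9q^2 and AVC = VC/q = 157 - 42q + 3q^2.
AVC hits its minimum where MC = AVC, at q = 7, giving min AVC = 157 - 42·7 + 3·7^2 = $10.
Because $586 ≥ $10, revenue can cover variable cost; the firm operates.
Set P = MC: 586 = 157 - 84q + 9q^2 → -429 - 84q + 9q^2 = 0. The roots are q = -11/3 and q = 13; the profit-maximizing output is on the rising part of MC, so q* = 13.
Check: AVC at q = 13 is $118 ≤ P, so revenue covers variable cost.
Profit = P·q − TC = 586·13 − 1585 = $6033.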